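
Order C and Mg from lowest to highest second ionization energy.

After 1 electron has been removed, what remains? C⁺ still has 3 valence electrons; Mg⁺ still has 1 valence electron.
All are still removing valence electrons, so compare the +1 ions as you would atoms: IE_2 generally rises across a period (higher Z_eff) and falls down a group (larger shell), subject to the usual subshell exceptions.
Valence configurations: C⁺ [He]2s²2p¹, Mg⁺ [Ne]3s¹.
Tabulated IE_2 (kJ/mol): C 2353, Mg 1451.
Overall IE_2 order: Mg < C.

Mg, C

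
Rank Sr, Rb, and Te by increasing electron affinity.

Rb is in period 5, group 1; Sr is in period 5, group 2; Te is in period 5, group 16.
Atoms with high Z_eff and room in the valence shell (especially the halogens) have the most exothermic electron affinities.
All lie in period 5; the across-period trend (electron affinity increases left to right) applies, with the exception below.
Note the exception: Rb has a higher electron affinity than Sr, contrary to the simple trend — adding an electron to Sr (ns²) has to open a new, higher-energy np subshell, which is unfavourable.
For reference (kJ/mol): Rb 47, Sr 5, Te 190.
So from lowest to highest: Sr < Rb < Te.

Sr < Rb < Te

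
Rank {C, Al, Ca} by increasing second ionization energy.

Ca < Al < C

The second ionization energy removes an electron from the +1 ion. For each element: C⁺ still has 3 valence electrons; Al⁺ still has 2 valence electrons; Ca⁺ still has 1 valence electron.
All are still removing valence electrons, so compare the +1 ions as you would atoms: IE_2 generally rises across a period (higher Z_eff) and falls down a group (larger shell), subject to the usual subshell exceptions.
Valence configurations: C⁺ [He]2s²2p¹, Al⁺ [Ne]3s², Ca⁺ [Ar]4s¹.
Approximate IE_2 values (kJ/mol): C 2353, Al 1817, Ca 1145.
Putting it together, IE_2: Ca < Al < C.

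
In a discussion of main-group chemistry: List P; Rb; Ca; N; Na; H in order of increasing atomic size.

H is in period 1, group 1; N is in period 2, group 15; Na is in period 3, group 1; P is in period 3, group 15; Ca is in period 4, group 2; Rb is in period 5, group 1.
Radius decreases left→right (rising Z_eff, same n) and increases top→bottom (higher n).
Here both period and group differ, so the two effects have to be weighed against each other.
N > H: the two effects oppose for this pair; the down-group effect wins (71 vs 32 pm).
P > N: P sits below N in group 15, so the down-group effect alone puts P larger.
Na > P: Na lies to the left of P in period 3, so the across-period effect alone puts Na larger.
Ca > Na: the two effects oppose for this pair; the down-group effect wins (171 vs 155 pm).
Rb > Ca: both effects reinforce here, so Rb is clearly the larger of the two.
For reference (pm): H 32, N 71, Na 155, P 111, Ca 171, Rb 210.
So from smallest to largest: H < N < P < Na < Ca < Rb.

H, N, P, Na, Ca, Rb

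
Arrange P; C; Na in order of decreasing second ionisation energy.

IE_2 is the cost of taking one more electron from the +1 cation: P⁺ still has 4 valence electrons; C⁺ still has 3 valence electrons; Na⁺ is the bare [Ne] core.
Pulling an electron out of a noble-gas core costs far more than removing a remaining valence electron, so Na sits at the high end of IE_2.
Valence configurations: P⁺ [Ne]3s²3p², C⁺ [He]2s²2p¹.
Approximate IE_2 values (kJ/mol): P 1907, C 2353, Na 4562.
Hence IE_2: P < C < Na.

Na, C, P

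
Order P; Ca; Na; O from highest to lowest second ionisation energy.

Na > O > P > Ca

The second ionization energy removes an electron from the +1 ion. For each element: P⁺ still has 4 valence electrons; Ca⁺ still has 1 valence electron; Na⁺ is the bare [Ne] core; O⁺ still has 5 valence electrons.
Breaking into a closed-shell core is much more expensive than removing a leftover valence electron — Na has the largest IE_2 here.
Valence configurations: P⁺ [Ne]3s²3p², Ca⁺ [Ar]4s¹, O⁺ [He]2s²2p³.
Approximate IE_2 values (kJ/mol): P 1907, Ca 1145, Na 4562, O 3388.
Overall IE_2 order: Ca < P < O < Na.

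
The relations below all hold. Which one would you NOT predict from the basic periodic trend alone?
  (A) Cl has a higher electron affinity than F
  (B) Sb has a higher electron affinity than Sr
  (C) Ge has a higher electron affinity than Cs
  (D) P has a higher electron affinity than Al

(A)

The general trend: electron affinity increases across a period and decreases down a group.
(A) Cl (period 3, group 17) vs F (period 2, group 17): the stated order contradicts the simple trend.
(B) Sb (period 5, group 15) vs Sr (period 5, group 2): the stated order agrees with the simple trend.
(C) Ge (period 4, group 14) vs Cs (period 6, group 1): the stated order agrees with the simple trend.
(D) P (period 3, group 15) vs Al (period 3, group 13): the stated order agrees with the simple trend.
The exception is (A): F's small 2p subshell makes the incoming electron feel strong e⁻–e⁻ repulsion, so Cl actually releases more energy on gaining an electron.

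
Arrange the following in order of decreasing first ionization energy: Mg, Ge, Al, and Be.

Be is in period 2, group 2; Mg is in period 3, group 2; Al is in period 3, group 13; Ge is in period 4, group 14.
Across a period the outer electron is held more tightly (higher IE₁); down a group it sits in a higher shell, more shielded, and comes off more easily.
These span different periods and groups, so the two trends combine.
Mg > Al: this pair runs against the simple trend — see the exception note.
Ge > Mg: period and group pull opposite ways; the across-period shift dominates (762 vs 738 kJ/mol).
Be > Ge: period and group pull opposite ways; the down-group shift dominates (900 vs 762 kJ/mol).
Note the exception: Mg has a higher first ionization energy than Al, contrary to the simple trend — Al's single 3p electron is easier to remove than one from Mg's filled 3s².
Tabulated first ionization energy (kJ/mol): Be 900, Mg 738, Al 578, Ge 762.
So from highest to lowest: Be > Ge > Mg > Al.

Be, Ge, Mg, Al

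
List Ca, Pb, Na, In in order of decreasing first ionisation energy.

Na is in period 3, group 1; Ca is in period 4, group 2; In is in period 5, group 13; Pb is in period 6, group 14.
Across a period the outer electron is held more tightly (higher IE₁); down a group it sits in a higher shell, more shielded, and comes off more easily.
A diagonal step moves right (one effect) and down (the opposite effect) at once.
In > Na: period and group pull opposite ways; the across-period shift dominates (558 vs 496 kJ/mol).
Ca > In: period and group pull opposite ways; the down-group shift dominates (590 vs 558 kJ/mol).
Pb > Ca: the two effects oppose for this pair; the across-period effect wins (716 vs 590 kJ/mol).
Tabulated first ionization energy (kJ/mol): Na 496, Ca 590, In 558, Pb 716.
So from highest to lowest: Pb > Ca > In > Na.

Pb > Ca > In > Na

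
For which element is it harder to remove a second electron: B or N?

After 1 electron has been removed, what remains? B⁺ still has 2 valence electrons; N⁺ still has 4 valence electrons.
All are still removing valence electrons, so compare the +1 ions as you would atoms: IE_2 generally rises across a period (higher Z_eff) and falls down a group (larger shell), subject to the usual subshell exceptions.
Valence configurations: B⁺ [He]2s², N⁺ [He]2s²2p².
The numbers (kJ/mol): B 2427, N 2856.
So the second ionization energies run B < N.

N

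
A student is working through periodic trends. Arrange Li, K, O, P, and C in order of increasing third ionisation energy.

P, K, C, O, Li

IE_3 is the cost of taking one more electron from the +2 cation: Li²⁺ is already 1 electron into the core; K²⁺ is already 1 electron into the core; O²⁺ still has 4 valence electrons; P²⁺ still has 3 valence electrons; C²⁺ still has 2 valence electrons.
Usually core removal costs more than valence removal, but here the competition is close: a tightly held n=2 valence electron can cost more to remove than an n=3 core electron, so the actual values have to decide it.
Valence configurations: O²⁺ [He]2s²2p², P²⁺ [Ne]3s²3p¹, C²⁺ [He]2s².
The numbers (kJ/mol): Li 11815, K 4420, O 5300, P 2914, C 4620.
Putting it together, IE_3: P < K < C < O < Li.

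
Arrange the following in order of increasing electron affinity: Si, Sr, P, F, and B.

Sr, B, P, Si, F

B is in period 2, group 13; F is in period 2, group 17; Si is in period 3, group 14; P is in period 3, group 15; Sr is in period 5, group 2.
EA tends to increase across a period and decrease down a group, though the pattern is less regular than for IE or radius.
These span different periods and groups, so the two trends combine.
B > Sr: relative to Sr, both the across-period and down-group shifts push B's electron affinity up.
P > B: period and group pull opposite ways; the across-period shift dominates (72 vs 27 kJ/mol).
Si > P: this pair runs against the simple trend — see the exception note.
F > Si: relative to Si, both the across-period and down-group shifts push F's electron affinity up.
Note the exception: Si has a higher electron affinity than P, contrary to the simple trend — adding an electron to P's half-filled 3p³ is unfavourable, so Si (3p²) has the more exothermic EA.
For reference (kJ/mol): B 27, F 328, Si 134, P 72, Sr 5.
So from lowest to highest: Sr < B < P < Si < F.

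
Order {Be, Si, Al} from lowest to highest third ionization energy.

The third ionization energy removes an electron from the +2 ion. For each element: Be²⁺ is the bare [He] core; Si²⁺ still has 2 valence electrons; Al²⁺ still has 1 valence electron.
Breaking into a closed-shell core is much more expensive than removing a leftover valence electron — Be has the largest IE_3 here.
Valence configurations: Si²⁺ [Ne]3s², Al²⁺ [Ne]3s¹.
The numbers (kJ/mol): Be 14849, Si 3232, Al 2745.
Hence IE_3: Al < Si < Be.

Al < Si < Be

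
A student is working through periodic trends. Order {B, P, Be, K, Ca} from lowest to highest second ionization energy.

After 1 electron has been removed, what remains? B⁺ still has 2 valence electrons; P⁺ still has 4 valence electrons; Be⁺ still has 1 valence electron; K⁺ is the bare [Ar] core; Ca⁺ still has 1 valence electron.
Core electrons are held far more tightly than valence electrons, so K tops the IE_2 order.
Valence configurations: B⁺ [He]2s², P⁺ [Ne]3s²3p², Be⁺ [He]2s¹, Ca⁺ [Ar]4s¹.
The numbers (kJ/mol): B 2427, P 1907, Be 1757, K 3052, Ca 1145.
Putting it together, IE_2: Ca < Be < P < B < K.

Ca < Be < P < B < K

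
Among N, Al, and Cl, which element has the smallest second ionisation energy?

Al

The second ionization energy removes an electron from the +1 ion. For each element: N⁺ still has 4 valence electrons; Al⁺ still has 2 valence electrons; Cl⁺ still has 6 valence electrons.
All are still removing valence electrons, so compare the +1 ions as you would atoms: IE_2 generally rises across a period (higher Z_eff) and falls down a group (larger shell), subject to the usual subshell exceptions.
Valence configurations: N⁺ [He]2s²2p², Al⁺ [Ne]3s², Cl⁺ [Ne]3s²3p⁴.
Approximate IE_2 values (kJ/mol): N 2856, Al 1817, Cl 2298.
Overall IE_2 order: Al < Cl < N.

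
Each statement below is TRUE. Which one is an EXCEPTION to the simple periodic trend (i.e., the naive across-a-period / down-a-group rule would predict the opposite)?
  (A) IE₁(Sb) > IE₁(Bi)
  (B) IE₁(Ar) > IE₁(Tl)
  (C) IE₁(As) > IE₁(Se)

(C)

The general trend: IE₁ increases across a period and decreases down a group.
(A) Sb (period 5, group 15) vs Bi (period 6, group 15): the stated order agrees with the simple trend.
(B) Ar (period 3, group 18) vs Tl (period 6, group 13): the stated order agrees with the simple trend.
(C) As (period 4, group 15) vs Se (period 4, group 16): the stated order contradicts the simple trend.
The exception is (C): Se (4p⁴) ionizes more easily than half-filled As (4p³).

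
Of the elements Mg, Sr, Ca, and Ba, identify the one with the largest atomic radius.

Ba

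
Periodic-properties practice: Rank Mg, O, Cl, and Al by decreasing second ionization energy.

O, Cl, Al, Mg

The second ionization energy removes an electron from the +1 ion. For each element: Mg⁺ still has 1 valence electron; O⁺ still has 5 valence electrons; Cl⁺ still has 6 valence electrons; Al⁺ still has 2 valence electrons.
All are still removing valence electrons, so compare the +1 ions as you would atoms: IE_2 generally rises across a period (higher Z_eff) and falls down a group (larger shell), subject to the usual subshell exceptions.
Valence configurations: Mg⁺ [Ne]3s¹, O⁺ [He]2s²2p³, Cl⁺ [Ne]3s²3p⁴, Al⁺ [Ne]3s².
The numbers (kJ/mol): Mg 1451, O 3388, Cl 2298, Al 1817.
Putting it together, IE_2: Mg < Al < Cl < O.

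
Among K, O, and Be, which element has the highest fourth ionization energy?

Be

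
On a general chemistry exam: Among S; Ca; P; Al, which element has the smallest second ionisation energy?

Ca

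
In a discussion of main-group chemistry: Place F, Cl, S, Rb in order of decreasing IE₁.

F is in period 2, group 17; S is in period 3, group 16; Cl is in period 3, group 17; Rb is in period 5, group 1.
IE₁ increases left→right with effective nuclear charge and decreases top→bottom as the valence shell moves farther out.
Here both period and group differ, so the two effects have to be weighed against each other.
S > Rb: both effects reinforce here, so S is clearly the higher of the two.
Cl > S: both are in period 3; the period trend gives Cl the larger value.
F > Cl: they share group 17; the group trend gives F the larger value.
Tabulated first ionization energy (kJ/mol): F 1681, S 1000, Cl 1251, Rb 403.
So from highest to lowest: F > Cl > S > Rb.

F > Cl > S > Rb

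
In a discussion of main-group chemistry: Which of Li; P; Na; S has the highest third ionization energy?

Li

Consider each +2 ion: Li²⁺ is already 1 electron into the core; P²⁺ still has 3 valence electrons; Na²⁺ is already 1 electron into the core; S²⁺ still has 4 valence electrons.
Pulling an electron out of a noble-gas core costs far more than removing a remaining valence electron, so Na and Li sit at the high end of IE_3.
Valence configurations: P²⁺ [Ne]3s²3p¹, S²⁺ [Ne]3s²3p².
The numbers (kJ/mol): Li 11815, P 2914, Na 6910, S 3357.
So the third ionization energies run P < S < Na < Li.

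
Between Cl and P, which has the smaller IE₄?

P

Consider each +3 ion: Cl³⁺ still has 4 valence electrons; P³⁺ still has 2 valence electrons.
All are still removing valence electrons, so compare the +3 ions as you would atoms: IE_4 generally rises across a period (higher Z_eff) and falls down a group (larger shell), subject to the usual subshell exceptions.
Valence configurations: Cl³⁺ [Ne]3s²3p², P³⁺ [Ne]3s².
Tabulated IE_4 (kJ/mol): Cl 5159, P 4964.
Putting it together, IE_4: P < Cl.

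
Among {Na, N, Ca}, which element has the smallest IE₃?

Consider each +2 ion: Na²⁺ is already 1 electron into the core; N²⁺ still has 3 valence electrons; Ca²⁺ is the bare [Ar] core.
Core electrons are held far more tightly than valence electrons, so Ca and Na top the IE_3 order.
Tabulated IE_3 (kJ/mol): Na 6910, N 4578, Ca 4912.
So the third ionization energies run N < Ca < Na.

N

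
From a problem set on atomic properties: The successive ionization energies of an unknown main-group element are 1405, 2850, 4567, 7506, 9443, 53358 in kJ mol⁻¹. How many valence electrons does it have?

5

Look for the largest jump between consecutive ionization energies: IE6/IE5 ≈ 5.7, far larger than any earlier ratio.
That jump marks the point where a core electron is being removed. So the atom has 5 valence electrons.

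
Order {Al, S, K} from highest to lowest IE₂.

K, S, Al

The second ionization energy removes an electron from the +1 ion. For each element: Al⁺ still has 2 valence electrons; S⁺ still has 5 valence electrons; K⁺ is the bare [Ar] core.
Core electrons are held far more tightly than valence electrons, so K tops the IE_2 order.
Valence configurations: Al⁺ [Ne]3s², S⁺ [Ne]3s²3p³.
Approximate IE_2 values (kJ/mol): Al 1817, S 2252, K 3052.
So the second ionization energies run Al < S < K.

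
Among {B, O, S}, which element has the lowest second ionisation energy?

Consider each +1 ion: B⁺ still has 2 valence electrons; O⁺ still has 5 valence electrons; S⁺ still has 5 valence electrons.
All are still removing valence electrons, so compare the +1 ions as you would atoms: IE_2 generally rises across a period (higher Z_eff) and falls down a group (larger shell), subject to the usual subshell exceptions.
Valence configurations: B⁺ [He]2s², O⁺ [He]2s²2p³, S⁺ [Ne]3s²3p³.
Tabulated IE_2 (kJ/mol): B 2427, O 3388, S 2252.
Putting it together, IE_2: S < B < O.

S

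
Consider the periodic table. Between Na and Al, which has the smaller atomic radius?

Al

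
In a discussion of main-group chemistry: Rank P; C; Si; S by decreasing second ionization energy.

C > S > P > Si

After 1 electron has been removed, what remains? P⁺ still has 4 valence electrons; C⁺ still has 3 valence electrons; Si⁺ still has 3 valence electrons; S⁺ still has 5 valence electrons.
All are still removing valence electrons, so compare the +1 ions as you would atoms: IE_2 generally rises across a period (higher Z_eff) and falls down a group (larger shell), subject to the usual subshell exceptions.
Valence configurations: P⁺ [Ne]3s²3p², C⁺ [He]2s²2p¹, Si⁺ [Ne]3s²3p¹, S⁺ [Ne]3s²3p³.
Approximate IE_2 values (kJ/mol): P 1907, C 2353, Si 1577, S 2252.
So the second ionization energies run Si < P < S < C.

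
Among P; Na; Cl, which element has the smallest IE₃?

P

After 2 electrons have been removed, what remains? P²⁺ still has 3 valence electrons; Na²⁺ is already 1 electron into the core; Cl²⁺ still has 5 valence electrons.
Core electrons are held far more tightly than valence electrons, so Na tops the IE_3 order.
Valence configurations: P²⁺ [Ne]3s²3p¹, Cl²⁺ [Ne]3s²3p³.
The numbers (kJ/mol): P 2914, Na 6910, Cl 3822.
Overall IE_3 order: P < Cl < Na.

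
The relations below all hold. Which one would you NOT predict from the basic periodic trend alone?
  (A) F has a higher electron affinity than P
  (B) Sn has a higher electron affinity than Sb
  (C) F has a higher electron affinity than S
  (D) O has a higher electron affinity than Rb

The general trend: electron affinity increases across a period and decreases down a group.
(A) F (period 2, group 17) vs P (period 3, group 15): the stated order agrees with the simple trend.
(B) Sn (period 5, group 14) vs Sb (period 5, group 15): the stated order contradicts the simple trend.
(C) F (period 2, group 17) vs S (period 3, group 16): the stated order agrees with the simple trend.
(D) O (period 2, group 16) vs Rb (period 5, group 1): the stated order agrees with the simple trend.
The exception is (B): adding an electron to Sb's half-filled 5p³ is unfavourable, so Sn has the more exothermic EA.

(B)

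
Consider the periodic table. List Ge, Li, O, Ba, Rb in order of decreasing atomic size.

Li is in period 2, group 1; O is in period 2, group 16; Ge is in period 4, group 14; Rb is in period 5, group 1; Ba is in period 6, group 2.
Radius decreases left→right (rising Z_eff, same n) and increases top→bottom (higher n).
Here both period and group differ, so the two effects have to be weighed against each other.
Ge > O: both effects reinforce here, so Ge is clearly the larger of the two.
Li > Ge: the two effects oppose for this pair; the across-period effect wins (133 vs 121 pm).
Ba > Li: the two effects oppose for this pair; the down-group effect wins (196 vs 133 pm).
Rb > Ba: period and group pull opposite ways; the across-period shift dominates (210 vs 196 pm).
Approximate values (pm): Li 133, O 63, Ge 121, Rb 210, Ba 196.
So from largest to smallest: Rb > Ba > Li > Ge > O.

Rb, Ba, Li, Ge, O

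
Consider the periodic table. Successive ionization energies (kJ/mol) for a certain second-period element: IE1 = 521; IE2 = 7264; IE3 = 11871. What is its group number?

Look for the largest jump between consecutive ionization energies: IE2/IE1 ≈ 13.9, far larger than any earlier ratio.
That jump marks the point where a core electron is being removed. So the atom has 1 valence electron.
A main-group element with 1 valence electron is in group 1.

Group 1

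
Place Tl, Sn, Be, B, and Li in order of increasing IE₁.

Li is in period 2, group 1; Be is in period 2, group 2; B is in period 2, group 13; Sn is in period 5, group 14; Tl is in period 6, group 13.
First ionization energy rises across a period (greater Z_eff holds electrons more tightly) and falls down a group (valence electrons are farther from the nucleus).
Here both period and group differ, so the two effects have to be weighed against each other.
Tl > Li: the two effects oppose for this pair; the across-period effect wins (589 vs 520 kJ/mol).
Sn > Tl: relative to Tl, both the across-period and down-group shifts push Sn's first ionization energy up.
B > Sn: period and group pull opposite ways; the down-group shift dominates (801 vs 709 kJ/mol).
Be > B: this pair runs against the simple trend — see the exception note.
Note the exception: Be has a higher first ionization energy than B, contrary to the simple trend — removing B's lone 2p electron is easier than breaking Be's filled 2s².
For reference (kJ/mol): Li 520, Be 900, B 801, Sn 709, Tl 589.
So from lowest to highest: Li < Tl < Sn < B < Be.

Li, Tl, Sn, B, Be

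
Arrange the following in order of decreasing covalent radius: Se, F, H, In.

In > Se > F > H

Across a period the added protons contract the valence shell; down a group each new principal shell makes the atom larger.
These span different periods and groups, so the two trends combine.
F > H: period and group pull opposite ways; the down-group shift dominates (64 vs 32 pm).
Se > F: relative to F, both the across-period and down-group shifts push Se's atomic radius up.
In > Se: both effects reinforce here, so In is clearly the larger of the two.
Approximate values (pm): H 32, F 64, Se 116, In 142.
So from largest to smallest: In > Se > F > H.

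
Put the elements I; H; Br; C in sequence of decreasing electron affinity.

Br, I, C, H

Atoms with high Z_eff and room in the valence shell (especially the halogens) have the most exothermic electron affinities.
These span different periods and groups, so the two trends combine.
C > H: period and group pull opposite ways; the across-period shift dominates (122 vs 73 kJ/mol).
I > C: period and group pull opposite ways; the across-period shift dominates (295 vs 122 kJ/mol).
Br > I: they share group 17; the group trend gives Br the larger value.
For reference (kJ/mol): H 73, C 122, Br 325, I 295.
So from highest to lowest: Br > I > C > H.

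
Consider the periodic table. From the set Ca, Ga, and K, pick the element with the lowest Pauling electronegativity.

K is in period 4, group 1; Ca is in period 4, group 2; Ga is in period 4, group 13.
Atoms toward the upper right of the periodic table pull bonding electrons most strongly.
All lie in period 4, so electronegativity increases left to right.
The lowest Pauling electronegativity among these belongs to K.

K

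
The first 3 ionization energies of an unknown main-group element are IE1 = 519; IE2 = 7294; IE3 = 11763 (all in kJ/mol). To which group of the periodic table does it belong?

Group 1

Look for the largest jump between consecutive ionization energies: IE2/IE1 ≈ 14.1, far larger than any earlier ratio.
That jump marks the point where a core electron is being removed. So the atom has 1 valence electron.
A main-group element with 1 valence electron is in group 1.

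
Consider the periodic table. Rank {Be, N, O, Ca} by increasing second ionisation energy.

Ca, Be, N, O

Consider each +1 ion: Be⁺ still has 1 valence electron; N⁺ still has 4 valence electrons; O⁺ still has 5 valence electrons; Ca⁺ still has 1 valence electron.
All are still removing valence electrons, so compare the +1 ions as you would atoms: IE_2 generally rises across a period (higher Z_eff) and falls down a group (larger shell), subject to the usual subshell exceptions.
Valence configurations: Be⁺ [He]2s¹, N⁺ [He]2s²2p², O⁺ [He]2s²2p³, Ca⁺ [Ar]4s¹.
Approximate IE_2 values (kJ/mol): Be 1757, N 2856, O 3388, Ca 1145.
So the second ionization energies run Ca < Be < N < O.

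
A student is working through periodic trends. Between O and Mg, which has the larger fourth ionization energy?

Consider each +3 ion: O³⁺ still has 3 valence electrons; Mg³⁺ is already 1 electron into the core.
Core electrons are held far more tightly than valence electrons, so Mg tops the IE_4 order.
The numbers (kJ/mol): O 7469, Mg 10543.
So the fourth ionization energies run O < Mg.

Mg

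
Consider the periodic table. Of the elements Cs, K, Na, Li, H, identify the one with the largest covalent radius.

Cs

H is in period 1, group 1; Li is in period 2, group 1; Na is in period 3, group 1; K is in period 4, group 1; Cs is in period 6, group 1.
Atomic radius shrinks across a period as nuclear charge pulls the same shell inward, and grows down a group as new shells are added.
All are in group 1, so atomic radius increases down the group.
The largest covalent radius among these belongs to Cs.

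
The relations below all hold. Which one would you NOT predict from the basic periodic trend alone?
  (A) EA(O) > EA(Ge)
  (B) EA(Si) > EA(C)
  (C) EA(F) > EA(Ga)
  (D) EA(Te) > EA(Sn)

(B)

The general trend: electron affinity increases across a period and decreases down a group.
(A) O (period 2, group 16) vs Ge (period 4, group 14): the stated order agrees with the simple trend.
(B) Si (period 3, group 14) vs C (period 2, group 14): the stated order contradicts the simple trend.
(C) F (period 2, group 17) vs Ga (period 4, group 13): the stated order agrees with the simple trend.
(D) Te (period 5, group 16) vs Sn (period 5, group 14): the stated order agrees with the simple trend.
The exception is (B): Si's larger, more diffuse 3p orbitals accept an added electron slightly more readily than C's compact 2p.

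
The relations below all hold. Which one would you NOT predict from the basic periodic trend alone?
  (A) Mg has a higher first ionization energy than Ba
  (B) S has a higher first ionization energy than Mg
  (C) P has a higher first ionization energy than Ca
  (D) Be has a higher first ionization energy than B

(D)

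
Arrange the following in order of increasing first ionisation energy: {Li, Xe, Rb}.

Rb < Li < Xe

First ionization energy rises across a period (greater Z_eff holds electrons more tightly) and falls down a group (valence electrons are farther from the nucleus).
These span different periods and groups, so the two trends combine.
Li > Rb: they share group 1; the group trend gives Li the larger value.
Xe > Li: period and group pull opposite ways; the across-period shift dominates (1170 vs 520 kJ/mol).
For reference (kJ/mol): Li 520, Rb 403, Xe 1170.
So from lowest to highest: Rb < Li < Xe.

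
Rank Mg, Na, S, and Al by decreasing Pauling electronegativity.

Smaller atoms with higher effective nuclear charge are more electronegative.
All lie in period 3, so electronegativity increases left to right.
So from highest to lowest: S > Al > Mg > Na.

S > Al > Mg > Na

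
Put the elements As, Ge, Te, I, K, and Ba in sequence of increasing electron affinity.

Ba < K < As < Ge < Te < I

EA tends to increase across a period and decrease down a group, though the pattern is less regular than for IE or radius.
Here both period and group differ, so the two effects have to be weighed against each other.
K > Ba: period and group pull opposite ways; the down-group shift dominates (48 vs 14 kJ/mol).
As > K: As lies to the right of K in period 4, so the across-period effect alone puts As higher.
Ge > As: this pair runs against the simple trend — see the exception note.
Te > Ge: the two effects oppose for this pair; the across-period effect wins (190 vs 119 kJ/mol).
I > Te: I lies to the right of Te in period 5, so the across-period effect alone puts I higher.
Note the exception: Ge has a higher electron affinity than As, contrary to the simple trend — adding an electron to As's half-filled 4p³ is unfavourable, so Ge (4p²) has the more exothermic EA.
Tabulated electron affinity (kJ/mol): K 48, Ge 119, As 78, Te 190, I 295, Ba 14.
So from lowest to highest: Ba < K < As < Ge < Te < I.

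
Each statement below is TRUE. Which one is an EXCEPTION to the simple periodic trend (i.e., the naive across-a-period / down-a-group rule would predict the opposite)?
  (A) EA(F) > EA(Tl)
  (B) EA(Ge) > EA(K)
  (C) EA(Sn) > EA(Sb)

(C)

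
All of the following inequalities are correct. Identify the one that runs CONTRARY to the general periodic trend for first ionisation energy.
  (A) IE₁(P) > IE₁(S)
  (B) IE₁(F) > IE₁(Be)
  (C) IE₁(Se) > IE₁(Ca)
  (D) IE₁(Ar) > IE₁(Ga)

The general trend: first ionisation energy increases across a period and decreases down a group.
(A) P (period 3, group 15) vs S (period 3, group 16): the stated order contradicts the simple trend.
(B) F (period 2, group 17) vs Be (period 2, group 2): the stated order agrees with the simple trend.
(C) Se (period 4, group 16) vs Ca (period 4, group 2): the stated order agrees with the simple trend.
(D) Ar (period 3, group 18) vs Ga (period 4, group 13): the stated order agrees with the simple trend.
The exception is (A): S (3p⁴) ionizes more easily than half-filled P (3p³) because the paired 3p electron in S is pushed out by e⁻–e⁻ repulsion.

(A)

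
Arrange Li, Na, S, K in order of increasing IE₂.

S < K < Na < Li

IE_2 is the cost of taking one more electron from the +1 cation: Li⁺ is the bare [He] core; Na⁺ is the bare [Ne] core; S⁺ still has 5 valence electrons; K⁺ is the bare [Ar] core.
Core electrons are held far more tightly than valence electrons, so K, Na and Li top the IE_2 order.
Approximate IE_2 values (kJ/mol): Li 7298, Na 4562, S 2252, K 3052.
Hence IE_2: S < K < Na < Li.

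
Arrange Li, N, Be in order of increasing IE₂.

Be < N < Li

The second ionization energy removes an electron from the +1 ion. For each element: Li⁺ is the bare [He] core; N⁺ still has 4 valence electrons; Be⁺ still has 1 valence electron.
Pulling an electron out of a noble-gas core costs far more than removing a remaining valence electron, so Li sits at the high end of IE_2.
Valence configurations: N⁺ [He]2s²2p², Be⁺ [He]2s¹.
Approximate IE_2 values (kJ/mol): Li 7298, N 2856, Be 1757.
Hence IE_2: Be < N < Li.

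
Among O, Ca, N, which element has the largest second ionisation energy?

The second ionization energy removes an electron from the +1 ion. For each element: O⁺ still has 5 valence electrons; Ca⁺ still has 1 valence electron; N⁺ still has 4 valence electrons.
All are still removing valence electrons, so compare the +1 ions as you would atoms: IE_2 generally rises across a period (higher Z_eff) and falls down a group (larger shell), subject to the usual subshell exceptions.
Valence configurations: O⁺ [He]2s²2p³, Ca⁺ [Ar]4s¹, N⁺ [He]2s²2p².
The numbers (kJ/mol): O 3388, Ca 1145, N 2856.
So the second ionization energies run Ca < N < O.

O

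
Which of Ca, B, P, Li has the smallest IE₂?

After 1 electron has been removed, what remains? Ca⁺ still has 1 valence electron; B⁺ still has 2 valence electrons; P⁺ still has 4 valence electrons; Li⁺ is the bare [He] core.
Breaking into a closed-shell core is much more expensive than removing a leftover valence electron — Li has the largest IE_2 here.
Valence configurations: Ca⁺ [Ar]4s¹, B⁺ [He]2s², P⁺ [Ne]3s²3p².
Approximate IE_2 values (kJ/mol): Ca 1145, B 2427, P 1907, Li 7298.
Overall IE_2 order: Ca < P < B < Li.

Ca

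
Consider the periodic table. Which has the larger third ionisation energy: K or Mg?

Mg

Consider each +2 ion: K²⁺ is already 1 electron into the core; Mg²⁺ is the bare [Ne] core.
All of these are removing an electron from a noble-gas core or deeper; the smaller core (lower principal quantum number) is held far more tightly, and within a period the higher nuclear charge binds the same core more tightly.
The numbers (kJ/mol): K 4420, Mg 7733.
Overall IE_3 order: K < Mg.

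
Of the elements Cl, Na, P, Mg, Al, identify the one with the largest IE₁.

IE₁ increases left→right with effective nuclear charge and decreases top→bottom as the valence shell moves farther out.
All lie in period 3; the across-period trend (first ionization energy increases left to right) applies, with the exception below.
Note the exception: Mg has a higher first ionization energy than Al, contrary to the simple trend — Al's single 3p electron is easier to remove than one from Mg's filled 3s².
Approximate values (kJ/mol): Na 496, Mg 738, Al 578, P 1012, Cl 1251.
The largest IE₁ among these belongs to Cl.

Cl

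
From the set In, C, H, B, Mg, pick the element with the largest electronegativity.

H is in period 1, group 1; B is in period 2, group 13; C is in period 2, group 14; Mg is in period 3, group 2; In is in period 5, group 13.
Atoms toward the upper right of the periodic table pull bonding electrons most strongly.
Here both period and group differ, so the two effects have to be weighed against each other.
In > Mg: period and group pull opposite ways; the across-period shift dominates (1.78 vs 1.31).
B > In: B sits above In in group 13, so the down-group effect alone puts B higher.
H > B: period and group pull opposite ways; the down-group shift dominates (2.20 vs 2.04).
C > H: period and group pull opposite ways; the across-period shift dominates (2.55 vs 2.20).
Approximate values (Pauling): H 2.20, B 2.04, C 2.55, Mg 1.31, In 1.78.
The largest electronegativity among these belongs to C.

C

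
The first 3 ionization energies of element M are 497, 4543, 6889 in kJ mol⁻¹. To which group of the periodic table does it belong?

Look for the largest jump between consecutive ionization energies: IE2/IE1 ≈ 9.1, far larger than any earlier ratio.
That jump marks the point where a core electron is being removed. So the atom has 1 valence electron.
A main-group element with 1 valence electron is in group 1.

Group 1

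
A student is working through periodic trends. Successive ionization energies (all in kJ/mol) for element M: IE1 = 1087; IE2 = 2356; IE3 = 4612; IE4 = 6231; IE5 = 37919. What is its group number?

Look for the largest jump between consecutive ionization energies: IE5/IE4 ≈ 6.1, far larger than any earlier ratio.
That jump marks the point where a core electron is being removed. So the atom has 4 valence electrons.
A main-group element with 4 valence electrons is in group 14.

Group 14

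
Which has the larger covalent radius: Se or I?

I

Se is in period 4, group 16; I is in period 5, group 17.
Atomic radius shrinks across a period as nuclear charge pulls the same shell inward, and grows down a group as new shells are added.
A diagonal step moves right (one effect) and down (the opposite effect) at once.
I > Se: period and group pull opposite ways; the down-group shift dominates (133 vs 116 pm).
Tabulated atomic radius (pm): Se 116, I 133.
So I has the larger covalent radius (I > Se).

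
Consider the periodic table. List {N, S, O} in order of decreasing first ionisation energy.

Removing the outermost electron gets harder across a period and easier down a group.
These span different periods and groups, so the two trends combine.
O > S: they share group 16; the group trend gives O the larger value.
N > O: this pair runs against the simple trend — see the exception note.
Note the exception: N has a higher first ionization energy than O, contrary to the simple trend — pairing an electron in O's 2p⁴ costs repulsion energy, so O ionizes more easily than half-filled N (2p³).
Tabulated first ionization energy (kJ/mol): N 1402, O 1314, S 1000.
So from highest to lowest: N > O > S.

N > O > S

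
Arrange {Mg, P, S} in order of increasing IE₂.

Mg < P < S

Consider each +1 ion: Mg⁺ still has 1 valence electron; P⁺ still has 4 valence electrons; S⁺ still has 5 valence electrons.
All are still removing valence electrons, so compare the +1 ions as you would atoms: IE_2 generally rises across a period (higher Z_eff) and falls down a group (larger shell), subject to the usual subshell exceptions.
Valence configurations: Mg⁺ [Ne]3s¹, P⁺ [Ne]3s²3p², S⁺ [Ne]3s²3p³.
The numbers (kJ/mol): Mg 1451, P 1907, S 2252.
Putting it together, IE_2: Mg < P < S.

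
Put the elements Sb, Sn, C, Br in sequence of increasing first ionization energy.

IE₁ increases left→right with effective nuclear charge and decreases top→bottom as the valence shell moves farther out.
Neither a single period nor a single group — weigh both effects.
Sb > Sn: both are in period 5; the period trend gives Sb the larger value.
C > Sb: the two effects oppose for this pair; the down-group effect wins (1086 vs 831 kJ/mol).
Br > C: period and group pull opposite ways; the across-period shift dominates (1140 vs 1086 kJ/mol).
Approximate values (kJ/mol): C 1086, Br 1140, Sn 709, Sb 831.
So from lowest to highest: Sn < Sb < C < Br.

Sn < Sb < C < Br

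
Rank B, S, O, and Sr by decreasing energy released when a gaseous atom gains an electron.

B is in period 2, group 13; O is in period 2, group 16; S is in period 3, group 16; Sr is in period 5, group 2.
EA tends to increase across a period and decrease down a group, though the pattern is less regular than for IE or radius.
Neither a single period nor a single group — weigh both effects.
B > Sr: relative to Sr, both the across-period and down-group shifts push B's electron affinity up.
O > B: both are in period 2; the period trend gives O the larger value.
S > O: this pair runs against the simple trend — see the exception note.
Note the exception: S has a higher electron affinity than O, contrary to the simple trend — the compact 2p subshell of O repels the added electron more than S's larger 3p does.
Approximate values (kJ/mol): B 27, O 141, S 200, Sr 5.
So from highest to lowest: S > O > B > Sr.

S > O > B > Sr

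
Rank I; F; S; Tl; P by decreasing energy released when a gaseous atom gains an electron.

Atoms with high Z_eff and room in the valence shell (especially the halogens) have the most exothermic electron affinities.
Neither a single period nor a single group — weigh both effects.
P > Tl: relative to Tl, both the across-period and down-group shifts push P's electron affinity up.
S > P: both are in period 3; the period trend gives S the larger value.
I > S: period and group pull opposite ways; the across-period shift dominates (295 vs 200 kJ/mol).
F > I: they share group 17; the group trend gives F the larger value.
For reference (kJ/mol): F 328, P 72, S 200, I 295, Tl 19.
So from highest to lowest: F > I > S > P > Tl.

F > I > S > P > Tl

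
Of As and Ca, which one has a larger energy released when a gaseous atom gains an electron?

Ca is in period 4, group 2; As is in period 4, group 15.
Adding an electron releases more energy for atoms nearer the top right (short of the noble gases).
All lie in period 4, so electron affinity increases left to right.
So As has the larger energy released when a gaseous atom gains an electron (As > Ca).

As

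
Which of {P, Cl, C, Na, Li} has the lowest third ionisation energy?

P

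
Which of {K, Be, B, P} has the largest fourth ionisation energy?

Consider each +3 ion: K³⁺ is already 2 electrons into the core; Be³⁺ is already 1 electron into the core; B³⁺ is the bare [He] core; P³⁺ still has 2 valence electrons.
Core electrons are held far more tightly than valence electrons, so K, Be and B top the IE_4 order.
Tabulated IE_4 (kJ/mol): K 5877, Be 21007, B 25026, P 4964.
Overall IE_4 order: P < K < Be < B.

B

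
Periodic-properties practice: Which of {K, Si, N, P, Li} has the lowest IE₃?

P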